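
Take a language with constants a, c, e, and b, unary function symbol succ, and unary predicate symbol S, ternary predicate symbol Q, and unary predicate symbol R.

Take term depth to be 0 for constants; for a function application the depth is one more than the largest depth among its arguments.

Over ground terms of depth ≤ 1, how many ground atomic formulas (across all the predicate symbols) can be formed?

First count ground terms of depth ≤ 1.
Let N_k count ground terms of depth at most k. Each non-constant term of depth ≤ k is some function symbol applied to depth-≤(k−1) arguments, giving N_k = 4 + N_{k-1}.
N_0 = 4
N_1 = 4 + 4 = 8
Explicitly: a, c, e, b, succ(a), succ(c), succ(e), succ(b).
So |H| = 8.
A ground atom is a predicate applied to a tuple of terms from H, so the count is the sum over predicates of |H|^arity:
  S: 8;  Q: 8^3 = 512;  R: 8
Total ground atoms: 8 + 512 + 8 = 528.

528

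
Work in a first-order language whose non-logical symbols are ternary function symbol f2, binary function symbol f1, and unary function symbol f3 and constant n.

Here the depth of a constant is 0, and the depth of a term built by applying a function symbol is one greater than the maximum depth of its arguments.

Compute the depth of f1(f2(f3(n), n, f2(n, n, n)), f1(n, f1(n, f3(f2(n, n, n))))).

depth(f3(n)) = 1 + depth(n) = 1 + 0 = 1
depth(f2(n, n, n)) = 1 + max(0, 0, 0) = 1
depth(f2(f3(n), n, f2(n, n, n))) = 1 + max(1, 0, 1) = 2
depth(f3(f2(n, n, n))) = 1 + depth(f2(n, n, n)) = 1 + 1 = 2
depth(f1(n, f3(f2(n, n, n)))) = 1 + max(0, 2) = 3
depth(f1(n, f1(n, f3(f2(n, n, n))))) = 1 + max(0, 3) = 4
depth(f1(f2(f3(n), n, f2(n, n, n)), f1(n, f1(n, f3(f2(n, n, n)))))) = 1 + max(2, 4) = 5

5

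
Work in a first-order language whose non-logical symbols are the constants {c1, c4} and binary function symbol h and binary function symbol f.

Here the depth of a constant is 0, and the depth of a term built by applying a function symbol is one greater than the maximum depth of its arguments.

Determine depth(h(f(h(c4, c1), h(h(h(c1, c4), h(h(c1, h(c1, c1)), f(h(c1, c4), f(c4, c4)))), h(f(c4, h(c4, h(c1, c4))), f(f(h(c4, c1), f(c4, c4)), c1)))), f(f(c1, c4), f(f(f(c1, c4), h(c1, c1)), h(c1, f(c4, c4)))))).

depth(h(c4, c1)) = 1 + max(0, 0) = 1
depth(h(c1, c4)) = 1 + max(0, 0) = 1
depth(h(c1, c1)) = 1 + max(0, 0) = 1
depth(h(c1, h(c1, c1))) = 1 + max(0, 1) = 2
depth(f(c4, c4)) = 1 + max(0, 0) = 1
depth(f(h(c1, c4), f(c4, c4))) = 1 + max(1, 1) = 2
depth(h(h(c1, h(c1, c1)), f(h(c1, c4), f(c4, c4)))) = 1 + max(2, 2) = 3
depth(h(h(c1, c4), h(h(c1, h(c1, c1)), f(h(c1, c4), f(c4, c4))))) = 1 + max(1, 3) = 4
depth(h(c4, h(c1, c4))) = 1 + max(0, 1) = 2
depth(f(c4, h(c4, h(c1, c4)))) = 1 + max(0, 2) = 3
depth(f(h(c4, c1), f(c4, c4))) = 1 + max(1, 1) = 2
depth(f(f(h(c4, c1), f(c4, c4)), c1)) = 1 + max(2, 0) = 3
depth(h(f(c4, h(c4, h(c1, c4))), f(f(h(c4, c1), f(c4, c4)), c1))) = 1 + max(3, 3) = 4
depth(h(h(h(c1, c4), h(h(c1, h(c1, c1)), f(h(c1, c4), f(c4, c4)))), h(f(c4, h(c4, h(c1, c4))), f(f(h(c4, c1), f(c4, c4)), c1)))) = 1 + max(4, 4) = 5
depth(f(h(c4, c1), h(h(h(c1, c4), h(h(c1, h(c1, c1)), f(h(c1, c4), f(c4, c4)))), h(f(c4, h(c4, h(c1, c4))), f(f(h(c4, c1), f(c4, c4)), c1))))) = 1 + max(1, 5) = 6
depth(f(c1, c4)) = 1 + max(0, 0) = 1
depth(f(f(c1, c4), h(c1, c1))) = 1 + max(1, 1) = 2
depth(h(c1, f(c4, c4))) = 1 + max(0, 1) = 2
depth(f(f(f(c1, c4), h(c1, c1)), h(c1, f(c4, c4)))) = 1 + max(2, 2) = 3
depth(f(f(c1, c4), f(f(f(c1, c4), h(c1, c1)), h(c1, f(c4, c4))))) = 1 + max(1, 3) = 4
depth(h(f(h(c4, c1), h(h(h(c1, c4), h(h(c1, h(c1, c1)), f(h(c1, c4), f(c4, c4)))), h(f(c4, h(c4, h(c1, c4))), f(f(h(c4, c1), f(c4, c4)), c1)))), f(f(c1, c4), f(f(f(c1, c4), h(c1, c1)), h(c1, f(c4, c4)))))) = 1 + max(6, 4) = 7

7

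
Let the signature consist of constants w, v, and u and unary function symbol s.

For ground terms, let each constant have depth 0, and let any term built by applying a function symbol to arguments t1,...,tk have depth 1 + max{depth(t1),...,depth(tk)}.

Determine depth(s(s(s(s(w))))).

depth(s(w)) = 1 + depth(w) = 1 + 0 = 1
depth(s(s(w))) = 1 + depth(s(w)) = 1 + 1 = 2
depth(s(s(s(w)))) = 1 + depth(s(s(w))) = 1 + 2 = 3
depth(s(s(s(s(w))))) = 1 + depth(s(s(s(w)))) = 1 + 3 = 4

4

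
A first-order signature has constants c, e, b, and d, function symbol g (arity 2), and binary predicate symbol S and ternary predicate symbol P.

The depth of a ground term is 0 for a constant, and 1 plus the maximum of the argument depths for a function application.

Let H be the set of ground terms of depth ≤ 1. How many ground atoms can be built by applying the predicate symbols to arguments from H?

First count ground terms of depth ≤ 1.
Let N_k = |{terms of depth ≤ k}|. Then N_0 = 4 and N_k = 4 + N_{k-1}^2 for k ≥ 1 (one summand per function symbol, arity giving the exponent).
N_0 = 4
N_1 = 4 + 4^2 = 20
So |H| = 20.
A ground atom is a predicate applied to a tuple of terms from H, so the count is the sum over predicates of |H|^arity:
  S: 20^2 = 400;  P: 20^3 = 8000
Total ground atoms: 400 + 8000 = 8400.

8400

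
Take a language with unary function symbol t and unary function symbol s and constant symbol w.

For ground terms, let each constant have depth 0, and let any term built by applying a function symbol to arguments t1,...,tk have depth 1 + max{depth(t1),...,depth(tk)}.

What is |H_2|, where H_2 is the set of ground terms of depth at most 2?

Let N_k count ground terms of depth at most k. Each non-constant term of depth ≤ k is some function symbol applied to depth-≤(k−1) arguments, giving N_k = 1 + N_{k-1} + N_{k-1}.
N_0 = 1
N_1 = 1 + 1 + 1 = 3
N_2 = 1 + 3 + 3 = 7
Explicitly: w, t(w), t(t(w)), t(s(w)), s(w), s(t(w)), s(s(w)).

7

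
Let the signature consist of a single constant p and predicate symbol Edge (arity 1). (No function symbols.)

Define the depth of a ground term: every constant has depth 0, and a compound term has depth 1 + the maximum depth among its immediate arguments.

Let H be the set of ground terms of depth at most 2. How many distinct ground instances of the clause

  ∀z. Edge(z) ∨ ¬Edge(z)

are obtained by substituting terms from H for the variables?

Ground terms of depth ≤ 2:
  With no function symbols every ground term is a constant, so there is exactly 1 ground term at every depth bound.
  N_0 = 1
  N_1 = 1
  N_2 = 1
  Explicitly: p.
So there is exactly 1 ground term available for substitution.
The clause has 1 distinct variable (z), which appears in the body. In the free term algebra distinct substitutions yield syntactically distinct ground instances.
Number of ground instances = 1.

1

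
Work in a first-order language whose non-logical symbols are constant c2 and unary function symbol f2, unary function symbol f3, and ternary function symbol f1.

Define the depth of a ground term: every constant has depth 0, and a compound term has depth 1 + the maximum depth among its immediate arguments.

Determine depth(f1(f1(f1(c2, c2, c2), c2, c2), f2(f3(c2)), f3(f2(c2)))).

3

depth(f1(c2, c2, c2)) = 1 + max(0, 0, 0) = 1
depth(f1(f1(c2, c2, c2), c2, c2)) = 1 + max(1, 0, 0) = 2
depth(f3(c2)) = 1 + depth(c2) = 1 + 0 = 1
depth(f2(f3(c2))) = 1 + depth(f3(c2)) = 1 + 1 = 2
depth(f2(c2)) = 1 + depth(c2) = 1 + 0 = 1
depth(f3(f2(c2))) = 1 + depth(f2(c2)) = 1 + 1 = 2
depth(f1(f1(f1(c2, c2, c2), c2, c2), f2(f3(c2)), f3(f2(c2)))) = 1 + max(2, 2, 2) = 3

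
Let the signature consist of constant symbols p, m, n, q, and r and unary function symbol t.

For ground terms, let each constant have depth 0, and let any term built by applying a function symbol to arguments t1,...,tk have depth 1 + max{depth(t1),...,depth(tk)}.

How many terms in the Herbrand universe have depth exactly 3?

If N_k denotes the number of depth-≤k ground terms, the 5 constants give N_0 = 5, and each function symbol of arity r contributes N_{k-1}^r new terms at level k: N_k = 5 + N_{k-1}.
N_0 = 5
N_1 = 5 + 5 = 10
N_2 = 5 + 10 = 15
N_3 = 5 + 15 = 20
Terms of depth exactly 3: N_3 − N_2 = 20 − 15 = 5.

5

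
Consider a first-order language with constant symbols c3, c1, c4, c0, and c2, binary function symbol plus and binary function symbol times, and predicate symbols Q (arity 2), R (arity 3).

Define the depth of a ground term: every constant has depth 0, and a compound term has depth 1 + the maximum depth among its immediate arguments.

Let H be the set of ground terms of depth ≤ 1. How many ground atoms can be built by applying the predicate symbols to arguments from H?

First count ground terms of depth ≤ 1.
If N_k denotes the number of depth-≤k ground terms, the 5 constants give N_0 = 5, and each function symbol of arity r contributes N_{k-1}^r new terms at level k: N_k = 5 + N_{k-1}^2 + N_{k-1}^2.
N_0 = 5
N_1 = 5 + 5^2 + 5^2 = 55
So |H| = 55.
Each predicate of arity r yields |H|^r ground atoms (one per choice of an r-tuple from H):
  Q: 55^2 = 3025;  R: 55^3 = 166375
Total ground atoms: 3025 + 166375 = 169400.

169400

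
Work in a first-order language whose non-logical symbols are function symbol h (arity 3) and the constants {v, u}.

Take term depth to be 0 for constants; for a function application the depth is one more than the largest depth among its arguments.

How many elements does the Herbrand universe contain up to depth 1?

Let N_k count ground terms of depth at most k. Each non-constant term of depth ≤ k is some function symbol applied to depth-≤(k−1) arguments, giving N_k = 2 + N_{k-1}^3.
N_0 = 2
N_1 = 2 + 2^3 = 10
Explicitly: v, u, h(v, v, v), h(v, v, u), h(v, u, v), h(v, u, u), h(u, v, v), h(u, v, u), h(u, u, v), h(u, u, u).

10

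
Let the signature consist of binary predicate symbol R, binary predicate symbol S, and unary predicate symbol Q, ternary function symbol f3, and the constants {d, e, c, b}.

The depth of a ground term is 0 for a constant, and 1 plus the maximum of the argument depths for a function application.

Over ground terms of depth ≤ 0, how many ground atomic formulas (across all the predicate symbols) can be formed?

36

First count ground terms of depth ≤ 0.
Let N_k = |{terms of depth ≤ k}|. Then N_0 = 4 and N_k = 4 + N_{k-1}^3 for k ≥ 1 (one summand per function symbol, arity giving the exponent).
N_0 = 4
So |H| = 4.
For each predicate symbol, the number of ground atoms is |H| raised to its arity; summing:
  R: 4^2 = 16;  S: 4^2 = 16;  Q: 4
Total ground atoms: 16 + 16 + 4 = 36.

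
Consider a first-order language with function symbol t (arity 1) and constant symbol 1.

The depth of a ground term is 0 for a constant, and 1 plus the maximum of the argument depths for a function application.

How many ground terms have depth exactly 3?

1

If N_k denotes the number of depth-≤k ground terms, the 1 constant gives N_0 = 1, and each function symbol of arity r contributes N_{k-1}^r new terms at level k: N_k = 1 + N_{k-1}.
N_0 = 1
N_1 = 1 + 1 = 2
N_2 = 1 + 2 = 3
N_3 = 1 + 3 = 4
Terms of depth exactly 3: N_3 − N_2 = 4 − 3 = 1.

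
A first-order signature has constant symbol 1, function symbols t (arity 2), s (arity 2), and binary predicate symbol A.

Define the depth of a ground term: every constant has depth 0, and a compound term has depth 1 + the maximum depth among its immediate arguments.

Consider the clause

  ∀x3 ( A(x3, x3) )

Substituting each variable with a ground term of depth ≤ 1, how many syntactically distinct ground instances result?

3

Ground terms of depth ≤ 1:
  Let N_k count ground terms of depth at most k. Each non-constant term of depth ≤ k is some function symbol applied to depth-≤(k−1) arguments, giving N_k = 1 + N_{k-1}^2 + N_{k-1}^2.
  N_0 = 1
  N_1 = 1 + 1^2 + 1^2 = 3
  Explicitly: 1, t(1, 1), s(1, 1).
So there are 3 ground terms available for substitution.
The variable x3 ranges independently over the available ground terms, and distinct assignments produce distinct instances.
Number of ground instances = 3.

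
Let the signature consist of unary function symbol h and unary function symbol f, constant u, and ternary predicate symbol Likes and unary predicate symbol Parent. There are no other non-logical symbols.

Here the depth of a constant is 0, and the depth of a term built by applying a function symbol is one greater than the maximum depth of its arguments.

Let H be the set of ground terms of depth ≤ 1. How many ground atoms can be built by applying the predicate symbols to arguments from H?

30

First count ground terms of depth ≤ 1.
If N_k denotes the number of depth-≤k ground terms, the 1 constant gives N_0 = 1, and each function symbol of arity r contributes N_{k-1}^r new terms at level k: N_k = 1 + N_{k-1} + N_{k-1}.
N_0 = 1
N_1 = 1 + 1 + 1 = 3
So |H| = 3.
A ground atom is a predicate applied to a tuple of terms from H, so the count is the sum over predicates of |H|^arity:
  Likes: 3^3 = 27;  Parent: 3
Total ground atoms: 27 + 3 = 30.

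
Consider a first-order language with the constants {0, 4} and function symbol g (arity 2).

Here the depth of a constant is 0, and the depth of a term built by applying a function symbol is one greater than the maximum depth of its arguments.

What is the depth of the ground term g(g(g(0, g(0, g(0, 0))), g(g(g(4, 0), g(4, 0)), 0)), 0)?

5

depth(g(0, 0)) = 1 + max(0, 0) = 1
depth(g(0, g(0, 0))) = 1 + max(0, 1) = 2
depth(g(0, g(0, g(0, 0)))) = 1 + max(0, 2) = 3
depth(g(4, 0)) = 1 + max(0, 0) = 1
depth(g(g(4, 0), g(4, 0))) = 1 + max(1, 1) = 2
depth(g(g(g(4, 0), g(4, 0)), 0)) = 1 + max(2, 0) = 3
depth(g(g(0, g(0, g(0, 0))), g(g(g(4, 0), g(4, 0)), 0))) = 1 + max(3, 3) = 4
depth(g(g(g(0, g(0, g(0, 0))), g(g(g(4, 0), g(4, 0)), 0)), 0)) = 1 + max(4, 0) = 5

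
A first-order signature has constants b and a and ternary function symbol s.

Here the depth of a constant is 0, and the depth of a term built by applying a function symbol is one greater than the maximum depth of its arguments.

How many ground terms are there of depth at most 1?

Write N_k for the number of ground terms of depth ≤ k. A term of depth ≤ k is either a constant or a function symbol applied to arguments of depth ≤ k−1, so N_k = 2 + N_{k-1}^3.
N_0 = 2
N_1 = 2 + 2^3 = 10

10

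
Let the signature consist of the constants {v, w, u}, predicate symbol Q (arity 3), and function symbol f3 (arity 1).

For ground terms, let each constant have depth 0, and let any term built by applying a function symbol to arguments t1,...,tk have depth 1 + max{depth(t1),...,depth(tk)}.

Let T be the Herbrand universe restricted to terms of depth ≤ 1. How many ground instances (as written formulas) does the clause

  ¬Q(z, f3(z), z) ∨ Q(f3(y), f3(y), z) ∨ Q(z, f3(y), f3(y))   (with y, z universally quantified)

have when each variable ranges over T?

Ground terms of depth ≤ 1:
  If N_k denotes the number of depth-≤k ground terms, the 3 constants give N_0 = 3, and each function symbol of arity r contributes N_{k-1}^r new terms at level k: N_k = 3 + N_{k-1}.
  N_0 = 3
  N_1 = 3 + 3 = 6
So there are 6 ground terms available for substitution.
Each of y, z ranges independently over the available ground terms, and distinct assignments produce distinct instances.
Number of ground instances = 6^2 = 36.

36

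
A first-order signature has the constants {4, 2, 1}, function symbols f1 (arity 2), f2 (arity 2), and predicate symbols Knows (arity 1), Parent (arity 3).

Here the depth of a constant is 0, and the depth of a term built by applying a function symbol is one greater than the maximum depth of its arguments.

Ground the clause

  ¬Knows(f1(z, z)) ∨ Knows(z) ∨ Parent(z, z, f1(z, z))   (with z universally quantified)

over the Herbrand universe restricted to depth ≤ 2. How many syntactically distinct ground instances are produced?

885

Ground terms of depth ≤ 2:
  Let N_k = |{terms of depth ≤ k}|. Then N_0 = 3 and N_k = 3 + N_{k-1}^2 + N_{k-1}^2 for k ≥ 1 (one summand per function symbol, arity giving the exponent).
  N_0 = 3
  N_1 = 3 + 3^2 + 3^2 = 21
  N_2 = 3 + 21^2 + 21^2 = 885
So there are 885 ground terms available for substitution.
The clause has 1 distinct variable (z), which appears in the body. In the free term algebra distinct substitutions yield syntactically distinct ground instances.
Number of ground instances = 885.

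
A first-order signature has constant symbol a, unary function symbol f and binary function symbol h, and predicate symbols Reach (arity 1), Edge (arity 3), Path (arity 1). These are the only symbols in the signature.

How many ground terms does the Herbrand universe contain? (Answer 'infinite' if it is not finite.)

infinite

The signature has at least one function symbol (f, arity 1) and at least one constant (a).
Iterating f gives infinitely many distinct ground terms: a, f(a), f(f(a)), ...
So the Herbrand universe is infinite.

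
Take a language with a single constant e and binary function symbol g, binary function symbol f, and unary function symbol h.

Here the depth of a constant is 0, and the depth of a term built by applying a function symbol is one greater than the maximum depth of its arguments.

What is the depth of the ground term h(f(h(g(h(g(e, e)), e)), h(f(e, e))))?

6

depth(g(e, e)) = 1 + max(0, 0) = 1
depth(h(g(e, e))) = 1 + depth(g(e, e)) = 1 + 1 = 2
depth(g(h(g(e, e)), e)) = 1 + max(2, 0) = 3
depth(h(g(h(g(e, e)), e))) = 1 + depth(g(h(g(e, e)), e)) = 1 + 3 = 4
depth(f(e, e)) = 1 + max(0, 0) = 1
depth(h(f(e, e))) = 1 + depth(f(e, e)) = 1 + 1 = 2
depth(f(h(g(h(g(e, e)), e)), h(f(e, e)))) = 1 + max(4, 2) = 5
depth(h(f(h(g(h(g(e, e)), e)), h(f(e, e))))) = 1 + depth(f(h(g(h(g(e, e)), e)), h(f(e, e)))) = 1 + 5 = 6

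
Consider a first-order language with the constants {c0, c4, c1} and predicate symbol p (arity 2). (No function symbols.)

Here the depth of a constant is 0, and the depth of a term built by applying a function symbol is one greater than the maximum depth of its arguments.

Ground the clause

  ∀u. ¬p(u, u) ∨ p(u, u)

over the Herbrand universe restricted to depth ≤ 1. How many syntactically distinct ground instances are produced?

3

Ground terms of depth ≤ 1:
  With no function symbols every ground term is a constant, so there are exactly 3 ground terms at every depth bound.
  N_0 = 3
  N_1 = 3
  Explicitly: c0, c4, c1.
So there are 3 ground terms available for substitution.
The body mentions the single quantified variable u; since ground terms form a free algebra, no two substitutions collapse to the same formula.
Number of ground instances = 3.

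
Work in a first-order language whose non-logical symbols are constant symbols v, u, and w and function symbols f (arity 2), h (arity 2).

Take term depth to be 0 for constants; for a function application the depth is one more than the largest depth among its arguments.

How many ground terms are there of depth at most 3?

Count level by level. With function symbols f/2, h/2, the terms of depth ≤ k are the 3 constants together with each function applied to depth-≤(k−1) tuples, so N_k = 3 + N_{k-1}^2 + N_{k-1}^2.
N_0 = 3
N_1 = 3 + 3^2 + 3^2 = 21
N_2 = 3 + 21^2 + 21^2 = 885
N_3 = 3 + 885^2 + 885^2 = 1566453

1566453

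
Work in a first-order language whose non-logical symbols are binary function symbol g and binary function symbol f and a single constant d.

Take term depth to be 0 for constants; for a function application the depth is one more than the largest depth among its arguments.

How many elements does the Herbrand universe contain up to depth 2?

19

Write N_k for the number of ground terms of depth ≤ k. A term of depth ≤ k is either a constant or a function symbol applied to arguments of depth ≤ k−1, so N_k = 1 + N_{k-1}^2 + N_{k-1}^2.
N_0 = 1
N_1 = 1 + 1^2 + 1^2 = 3
N_2 = 1 + 3^2 + 3^2 = 19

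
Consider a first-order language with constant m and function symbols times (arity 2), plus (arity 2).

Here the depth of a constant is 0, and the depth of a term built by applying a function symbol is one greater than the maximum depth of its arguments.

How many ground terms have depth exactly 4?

1044736

Count level by level. With function symbols times/2, plus/2, the terms of depth ≤ k are the 1 constant together with each function applied to depth-≤(k−1) tuples, so N_k = 1 + N_{k-1}^2 + N_{k-1}^2.
N_0 = 1
N_1 = 1 + 1^2 + 1^2 = 3
N_2 = 1 + 3^2 + 3^2 = 19
N_3 = 1 + 19^2 + 19^2 = 723
N_4 = 1 + 723^2 + 723^2 = 1045459
Terms of depth exactly 4: N_4 − N_3 = 1045459 − 723 = 1044736.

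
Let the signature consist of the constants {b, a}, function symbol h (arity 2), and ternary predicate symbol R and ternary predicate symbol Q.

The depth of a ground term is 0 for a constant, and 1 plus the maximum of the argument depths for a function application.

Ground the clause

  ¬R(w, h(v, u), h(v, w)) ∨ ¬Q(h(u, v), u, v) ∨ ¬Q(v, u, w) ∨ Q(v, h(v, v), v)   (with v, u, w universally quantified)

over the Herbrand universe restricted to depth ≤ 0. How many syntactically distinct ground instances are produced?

8

Ground terms of depth ≤ 0:
  If N_k denotes the number of depth-≤k ground terms, the 2 constants give N_0 = 2, and each function symbol of arity r contributes N_{k-1}^r new terms at level k: N_k = 2 + N_{k-1}^2.
  N_0 = 2
  Explicitly: b, a.
So there are 2 ground terms available for substitution.
There are 3 variables to instantiate (v, u, w), each occurring in at least one literal, so different choices give different ground instances.
Number of ground instances = 2^3 = 8.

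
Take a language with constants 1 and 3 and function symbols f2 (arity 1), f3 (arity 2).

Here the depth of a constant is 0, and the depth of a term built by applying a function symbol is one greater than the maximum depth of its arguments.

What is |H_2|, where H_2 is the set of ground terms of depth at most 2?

74

Count level by level. With function symbols f2/1, f3/2, the terms of depth ≤ k are the 2 constants together with each function applied to depth-≤(k−1) tuples, so N_k = 2 + N_{k-1} + N_{k-1}^2.
N_0 = 2
N_1 = 2 + 2 + 2^2 = 8
N_2 = 2 + 8 + 8^2 = 74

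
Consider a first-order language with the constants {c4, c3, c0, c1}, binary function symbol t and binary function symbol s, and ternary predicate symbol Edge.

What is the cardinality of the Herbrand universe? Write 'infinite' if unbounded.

The signature has at least one function symbol (t, arity 2) and at least one constant (c4).
Iterating t gives infinitely many distinct ground terms: c4, t(c4, c4), t(t(c4, c4), t(c4, c4)), ...
So the Herbrand universe is infinite.

infinite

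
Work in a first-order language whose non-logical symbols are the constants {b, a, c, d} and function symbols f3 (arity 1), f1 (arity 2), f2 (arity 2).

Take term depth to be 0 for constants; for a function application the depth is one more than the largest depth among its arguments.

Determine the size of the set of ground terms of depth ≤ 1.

Count level by level. With function symbols f3/1, f1/2, f2/2, the terms of depth ≤ k are the 4 constants together with each function applied to depth-≤(k−1) tuples, so N_k = 4 + N_{k-1} + N_{k-1}^2 + N_{k-1}^2.
N_0 = 4
N_1 = 4 + 4 + 4^2 + 4^2 = 40

40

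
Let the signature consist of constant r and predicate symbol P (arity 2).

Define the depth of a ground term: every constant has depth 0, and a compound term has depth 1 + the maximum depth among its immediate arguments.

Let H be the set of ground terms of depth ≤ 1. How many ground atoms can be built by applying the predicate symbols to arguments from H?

1

First count ground terms of depth ≤ 1.
With no function symbols every ground term is a constant, so there is exactly 1 ground term at every depth bound.
N_0 = 1
N_1 = 1
Explicitly: r.
So |H| = 1.
For each predicate symbol, the number of ground atoms is |H| raised to its arity; summing:
  P: 1^2 = 1
Total ground atoms: 1.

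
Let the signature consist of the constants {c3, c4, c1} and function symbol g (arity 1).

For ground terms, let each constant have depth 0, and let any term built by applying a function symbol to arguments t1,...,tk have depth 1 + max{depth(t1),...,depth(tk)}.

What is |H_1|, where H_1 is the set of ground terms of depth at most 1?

Let N_k count ground terms of depth at most k. Each non-constant term of depth ≤ k is some function symbol applied to depth-≤(k−1) arguments, giving N_k = 3 + N_{k-1}.
N_0 = 3
N_1 = 3 + 3 = 6
Explicitly: c3, c4, c1, g(c3), g(c4), g(c1).

6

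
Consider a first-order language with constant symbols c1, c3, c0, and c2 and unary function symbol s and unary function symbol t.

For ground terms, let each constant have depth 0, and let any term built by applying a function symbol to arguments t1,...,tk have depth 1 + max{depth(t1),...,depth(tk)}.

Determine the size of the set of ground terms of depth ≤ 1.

Count level by level. With function symbols s/1, t/1, the terms of depth ≤ k are the 4 constants together with each function applied to depth-≤(k−1) tuples, so N_k = 4 + N_{k-1} + N_{k-1}.
N_0 = 4
N_1 = 4 + 4 + 4 = 12

12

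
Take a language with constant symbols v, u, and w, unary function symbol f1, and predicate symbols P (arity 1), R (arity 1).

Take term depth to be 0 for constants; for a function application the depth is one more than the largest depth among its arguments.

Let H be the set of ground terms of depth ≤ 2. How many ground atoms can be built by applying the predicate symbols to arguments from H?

18

First count ground terms of depth ≤ 2.
Let N_k count ground terms of depth at most k. Each non-constant term of depth ≤ k is some function symbol applied to depth-≤(k−1) arguments, giving N_k = 3 + N_{k-1}.
N_0 = 3
N_1 = 3 + 3 = 6
N_2 = 3 + 6 = 9
Explicitly: v, u, w, f1(v), f1(u), f1(w), f1(f1(v)), f1(f1(u)), f1(f1(w)).
So |H| = 9.
Ground atoms are formed by filling each argument slot of a predicate with a term from H, so an r-ary predicate gives |H|^r atoms:
  P: 9;  R: 9
Total ground atoms: 9 + 9 = 18.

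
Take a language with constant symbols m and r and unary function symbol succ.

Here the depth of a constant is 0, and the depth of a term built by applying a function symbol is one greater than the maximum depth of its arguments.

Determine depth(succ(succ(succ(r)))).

depth(succ(r)) = 1 + depth(r) = 1 + 0 = 1
depth(succ(succ(r))) = 1 + depth(succ(r)) = 1 + 1 = 2
depth(succ(succ(succ(r)))) = 1 + depth(succ(succ(r))) = 1 + 2 = 3

3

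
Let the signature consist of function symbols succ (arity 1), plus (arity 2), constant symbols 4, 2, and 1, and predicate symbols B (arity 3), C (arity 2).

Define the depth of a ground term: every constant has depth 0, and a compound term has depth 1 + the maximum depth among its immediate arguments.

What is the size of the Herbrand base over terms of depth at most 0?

First count ground terms of depth ≤ 0.
Let N_k count ground terms of depth at most k. Each non-constant term of depth ≤ k is some function symbol applied to depth-≤(k−1) arguments, giving N_k = 3 + N_{k-1} + N_{k-1}^2.
N_0 = 3
So |H| = 3.
Ground atoms are formed by filling each argument slot of a predicate with a term from H, so an r-ary predicate gives |H|^r atoms:
  B: 3^3 = 27;  C: 3^2 = 9
Total ground atoms: 27 + 9 = 36.

36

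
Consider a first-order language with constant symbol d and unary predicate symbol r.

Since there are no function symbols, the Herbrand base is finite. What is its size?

1

With no function symbols, the Herbrand universe is just the 1 constant.
Ground atoms per predicate: r: 1.
Herbrand base size = 1 = 1.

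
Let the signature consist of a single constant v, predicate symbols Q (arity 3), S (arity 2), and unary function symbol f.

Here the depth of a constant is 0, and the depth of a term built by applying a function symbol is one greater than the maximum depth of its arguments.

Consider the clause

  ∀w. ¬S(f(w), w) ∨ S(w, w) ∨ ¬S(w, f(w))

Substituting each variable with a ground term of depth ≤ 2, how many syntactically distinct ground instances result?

Ground terms of depth ≤ 2:
  Write N_k for the number of ground terms of depth ≤ k. A term of depth ≤ k is either a constant or a function symbol applied to arguments of depth ≤ k−1, so N_k = 1 + N_{k-1}.
  N_0 = 1
  N_1 = 1 + 1 = 2
  N_2 = 1 + 2 = 3
  Explicitly: v, f(v), f(f(v)).
So there are 3 ground terms available for substitution.
The body mentions the single quantified variable w; since ground terms form a free algebra, no two substitutions collapse to the same formula.
Number of ground instances = 3.

3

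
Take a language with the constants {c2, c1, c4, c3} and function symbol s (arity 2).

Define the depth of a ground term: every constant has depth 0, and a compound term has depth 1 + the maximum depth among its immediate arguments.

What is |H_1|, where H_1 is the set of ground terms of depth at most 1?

20

Let N_k = |{terms of depth ≤ k}|. Then N_0 = 4 and N_k = 4 + N_{k-1}^2 for k ≥ 1 (one summand per function symbol, arity giving the exponent).
N_0 = 4
N_1 = 4 + 4^2 = 20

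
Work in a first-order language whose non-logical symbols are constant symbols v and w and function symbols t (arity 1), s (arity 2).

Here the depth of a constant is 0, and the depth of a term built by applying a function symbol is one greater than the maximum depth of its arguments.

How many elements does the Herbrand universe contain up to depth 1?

If N_k denotes the number of depth-≤k ground terms, the 2 constants give N_0 = 2, and each function symbol of arity r contributes N_{k-1}^r new terms at level k: N_k = 2 + N_{k-1} + N_{k-1}^2.
N_0 = 2
N_1 = 2 + 2 + 2^2 = 8

8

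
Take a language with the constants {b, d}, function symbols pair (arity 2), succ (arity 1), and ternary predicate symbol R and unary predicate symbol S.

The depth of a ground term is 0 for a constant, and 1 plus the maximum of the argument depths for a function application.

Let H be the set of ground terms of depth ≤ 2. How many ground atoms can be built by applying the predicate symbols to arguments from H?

405298

First count ground terms of depth ≤ 2.
Count level by level. With function symbols pair/2, succ/1, the terms of depth ≤ k are the 2 constants together with each function applied to depth-≤(k−1) tuples, so N_k = 2 + N_{k-1}^2 + N_{k-1}.
N_0 = 2
N_1 = 2 + 2^2 + 2 = 8
N_2 = 2 + 8^2 + 8 = 74
So |H| = 74.
For each predicate symbol, the number of ground atoms is |H| raised to its arity; summing:
  R: 74^3 = 405224;  S: 74
Total ground atoms: 405224 + 74 = 405298.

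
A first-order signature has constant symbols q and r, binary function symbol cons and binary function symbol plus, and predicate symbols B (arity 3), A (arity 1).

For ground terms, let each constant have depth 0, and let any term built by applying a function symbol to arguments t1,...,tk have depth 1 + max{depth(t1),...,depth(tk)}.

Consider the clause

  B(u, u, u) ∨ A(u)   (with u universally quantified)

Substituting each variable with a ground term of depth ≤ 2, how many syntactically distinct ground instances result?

Ground terms of depth ≤ 2:
  Count level by level. With function symbols cons/2, plus/2, the terms of depth ≤ k are the 2 constants together with each function applied to depth-≤(k−1) tuples, so N_k = 2 + N_{k-1}^2 + N_{k-1}^2.
  N_0 = 2
  N_1 = 2 + 2^2 + 2^2 = 10
  N_2 = 2 + 10^2 + 10^2 = 202
So there are 202 ground terms available for substitution.
The variable u ranges independently over the available ground terms, and distinct assignments produce distinct instances.
Number of ground instances = 202.

202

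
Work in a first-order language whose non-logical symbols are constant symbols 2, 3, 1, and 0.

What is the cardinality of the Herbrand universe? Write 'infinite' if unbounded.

There are no function symbols, so every ground term is one of the 4 constants.
The Herbrand universe is {2, 3, 1, 0}, which is finite with 4 elements.

4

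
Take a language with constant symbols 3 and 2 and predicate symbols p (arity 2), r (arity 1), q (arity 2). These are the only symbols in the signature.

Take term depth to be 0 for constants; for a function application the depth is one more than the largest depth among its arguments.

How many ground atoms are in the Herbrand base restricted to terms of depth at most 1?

First count ground terms of depth ≤ 1.
With no function symbols every ground term is a constant, so there are exactly 2 ground terms at every depth bound.
N_0 = 2
N_1 = 2
Explicitly: 3, 2.
So |H| = 2.
A ground atom is a predicate applied to a tuple of terms from H, so the count is the sum over predicates of |H|^arity:
  p: 2^2 = 4;  r: 2;  q: 2^2 = 4
Total ground atoms: 4 + 2 + 4 = 10.

10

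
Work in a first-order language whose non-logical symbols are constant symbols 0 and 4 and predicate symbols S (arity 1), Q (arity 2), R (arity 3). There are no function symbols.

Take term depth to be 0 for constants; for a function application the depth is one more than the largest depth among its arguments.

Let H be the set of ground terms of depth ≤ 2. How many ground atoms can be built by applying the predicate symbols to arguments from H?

First count ground terms of depth ≤ 2.
With no function symbols every ground term is a constant, so there are exactly 2 ground terms at every depth bound.
N_0 = 2
N_1 = 2
N_2 = 2
So |H| = 2.
Each predicate of arity r yields |H|^r ground atoms (one per choice of an r-tuple from H):
  S: 2;  Q: 2^2 = 4;  R: 2^3 = 8
Total ground atoms: 2 + 4 + 8 = 14.

14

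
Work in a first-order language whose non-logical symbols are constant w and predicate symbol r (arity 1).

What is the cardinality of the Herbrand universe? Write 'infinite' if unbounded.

1

There are no function symbols, so the only ground term is the single constant.
The Herbrand universe is {w}, finite with 1 element.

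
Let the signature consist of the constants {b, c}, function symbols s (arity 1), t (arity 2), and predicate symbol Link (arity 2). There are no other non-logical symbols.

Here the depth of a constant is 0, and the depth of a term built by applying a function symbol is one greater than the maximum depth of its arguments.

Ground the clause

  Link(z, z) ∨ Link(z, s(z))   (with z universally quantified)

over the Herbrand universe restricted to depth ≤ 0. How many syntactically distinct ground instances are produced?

Ground terms of depth ≤ 0:
  Let N_k = |{terms of depth ≤ k}|. Then N_0 = 2 and N_k = 2 + N_{k-1} + N_{k-1}^2 for k ≥ 1 (one summand per function symbol, arity giving the exponent).
  N_0 = 2
  Explicitly: b, c.
So there are 2 ground terms available for substitution.
The body mentions the single quantified variable z; since ground terms form a free algebra, no two substitutions collapse to the same formula.
Number of ground instances = 2.

2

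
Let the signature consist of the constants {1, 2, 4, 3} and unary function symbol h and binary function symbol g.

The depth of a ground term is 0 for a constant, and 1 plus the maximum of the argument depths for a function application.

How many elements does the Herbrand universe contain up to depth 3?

Write N_k for the number of ground terms of depth ≤ k. A term of depth ≤ k is either a constant or a function symbol applied to arguments of depth ≤ k−1, so N_k = 4 + N_{k-1} + N_{k-1}^2.
N_0 = 4
N_1 = 4 + 4 + 4^2 = 24
N_2 = 4 + 24 + 24^2 = 604
N_3 = 4 + 604 + 604^2 = 365424

365424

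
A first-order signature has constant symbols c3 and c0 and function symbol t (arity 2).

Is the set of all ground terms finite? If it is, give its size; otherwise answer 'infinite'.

The signature has at least one function symbol (t, arity 2) and at least one constant (c3).
Iterating t gives infinitely many distinct ground terms: c3, t(c3, c3), t(t(c3, c3), t(c3, c3)), ...
So the Herbrand universe is infinite.

infinite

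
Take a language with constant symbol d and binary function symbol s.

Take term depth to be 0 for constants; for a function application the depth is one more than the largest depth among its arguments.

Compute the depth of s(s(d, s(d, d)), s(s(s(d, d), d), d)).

depth(s(d, d)) = 1 + max(0, 0) = 1
depth(s(d, s(d, d))) = 1 + max(0, 1) = 2
depth(s(s(d, d), d)) = 1 + max(1, 0) = 2
depth(s(s(s(d, d), d), d)) = 1 + max(2, 0) = 3
depth(s(s(d, s(d, d)), s(s(s(d, d), d), d))) = 1 + max(2, 3) = 4

4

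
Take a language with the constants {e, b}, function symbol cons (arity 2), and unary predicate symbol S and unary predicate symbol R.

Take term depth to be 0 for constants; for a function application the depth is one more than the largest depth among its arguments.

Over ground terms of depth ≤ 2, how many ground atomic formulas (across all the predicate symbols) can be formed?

First count ground terms of depth ≤ 2.
Write N_k for the number of ground terms of depth ≤ k. A term of depth ≤ k is either a constant or a function symbol applied to arguments of depth ≤ k−1, so N_k = 2 + N_{k-1}^2.
N_0 = 2
N_1 = 2 + 2^2 = 6
N_2 = 2 + 6^2 = 38
So |H| = 38.
Each predicate of arity r yields |H|^r ground atoms (one per choice of an r-tuple from H):
  S: 38;  R: 38
Total ground atoms: 38 + 38 = 76.

76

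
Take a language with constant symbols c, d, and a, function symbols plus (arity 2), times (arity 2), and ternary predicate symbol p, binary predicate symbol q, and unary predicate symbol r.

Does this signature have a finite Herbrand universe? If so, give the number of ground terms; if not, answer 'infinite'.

infinite

The signature has at least one function symbol (plus, arity 2) and at least one constant (c).
Iterating plus gives infinitely many distinct ground terms: c, plus(c, c), plus(plus(c, c), plus(c, c)), ...
So the Herbrand universe is infinite.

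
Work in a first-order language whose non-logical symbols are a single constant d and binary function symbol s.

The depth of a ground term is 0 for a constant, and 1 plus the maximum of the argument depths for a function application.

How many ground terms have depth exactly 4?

Let N_k count ground terms of depth at most k. Each non-constant term of depth ≤ k is some function symbol applied to depth-≤(k−1) arguments, giving N_k = 1 + N_{k-1}^2.
N_0 = 1
N_1 = 1 + 1^2 = 2
N_2 = 1 + 2^2 = 5
N_3 = 1 + 5^2 = 26
N_4 = 1 + 26^2 = 677
Terms of depth exactly 4: N_4 − N_3 = 677 − 26 = 651.

651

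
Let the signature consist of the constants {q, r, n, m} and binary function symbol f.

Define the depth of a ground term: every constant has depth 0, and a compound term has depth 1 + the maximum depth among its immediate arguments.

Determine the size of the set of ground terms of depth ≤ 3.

163220

If N_k denotes the number of depth-≤k ground terms, the 4 constants give N_0 = 4, and each function symbol of arity r contributes N_{k-1}^r new terms at level k: N_k = 4 + N_{k-1}^2.
N_0 = 4
N_1 = 4 + 4^2 = 20
N_2 = 4 + 20^2 = 404
N_3 = 4 + 404^2 = 163220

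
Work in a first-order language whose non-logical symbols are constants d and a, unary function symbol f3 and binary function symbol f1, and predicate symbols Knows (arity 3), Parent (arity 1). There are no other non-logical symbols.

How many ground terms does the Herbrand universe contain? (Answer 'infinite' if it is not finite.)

The signature has at least one function symbol (f3, arity 1) and at least one constant (d).
Iterating f3 gives infinitely many distinct ground terms: d, f3(d), f3(f3(d)), ...
So the Herbrand universe is infinite.

infinite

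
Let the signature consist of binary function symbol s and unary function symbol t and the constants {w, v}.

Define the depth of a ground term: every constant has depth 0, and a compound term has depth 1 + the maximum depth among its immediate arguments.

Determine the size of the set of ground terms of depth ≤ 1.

8

Count level by level. With function symbols s/2, t/1, the terms of depth ≤ k are the 2 constants together with each function applied to depth-≤(k−1) tuples, so N_k = 2 + N_{k-1}^2 + N_{k-1}.
N_0 = 2
N_1 = 2 + 2^2 + 2 = 8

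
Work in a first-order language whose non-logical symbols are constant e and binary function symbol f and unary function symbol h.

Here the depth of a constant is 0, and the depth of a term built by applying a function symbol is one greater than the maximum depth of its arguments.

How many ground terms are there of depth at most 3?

183

Let N_k count ground terms of depth at most k. Each non-constant term of depth ≤ k is some function symbol applied to depth-≤(k−1) arguments, giving N_k = 1 + N_{k-1}^2 + N_{k-1}.
N_0 = 1
N_1 = 1 + 1^2 + 1 = 3
N_2 = 1 + 3^2 + 3 = 13
N_3 = 1 + 13^2 + 13 = 183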